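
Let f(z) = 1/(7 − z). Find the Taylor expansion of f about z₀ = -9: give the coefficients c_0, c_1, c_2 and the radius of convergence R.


Let w = z − z₀, so z = z₀ + w.
Then 7 − z = 7 − (z₀ + w) = (7 − z₀) − w = 16 − w.
f(z) = 1/(16 − w) = (1/(16)) · 1/(1 − w/(16)) = Σ_{n≥0} w^n / (16)^(n+1).
So c_n = 1/(16)^(n+1):
  c_0 = 1/(16)^1 = 1/16.
  c_1 = 1/(16)^2 = 1/256.
  c_2 = 1/(16)^3 = 1/4096.
The series is valid for |w/d| < 1, i.e. |z − z₀| < |d|.
Radius of convergence: R = |7 − z₀| = |16| = 16 (distance from z₀ to the singularity z = 7).

c_0 = 1/16, c_1 = 1/256, c_2 = 1/4096; R = 16.


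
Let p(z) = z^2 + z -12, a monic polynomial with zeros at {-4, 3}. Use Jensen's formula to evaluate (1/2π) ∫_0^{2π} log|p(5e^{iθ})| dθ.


Zeros: -4, 3; r = 5.
Inside |z| < r: -4, 3. Outside (|z| ≥ r): ∅.
p(0) = -12, so log|p(0)| = log(12) = 2.4849.
Apply Jensen: I(r) = log|p(0)| + Σ_k log(r/|z_k|), summed over zeros inside |z| < r.
  log(r/|z_k|) for z_k = -4: log(5/4) = 0.2231
  log(r/|z_k|) for z_k = 3: log(5/3) = 0.5108
Sum over inside zeros: 0.7340.
I(r) = log|p(0)| + (inside sum) = 2.4849 + 0.7340 = 3.2189.
Closed form (all zeros inside, monic): I(r) = n·log(r) = 2·log(5) = 3.2189. ✓

I(r) ≈ 3.2189.


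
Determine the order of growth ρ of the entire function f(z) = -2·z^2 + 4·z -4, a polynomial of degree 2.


|f(z)| ≤ Σ|c_k|·r^k = O(r^2) as r → ∞. Polynomial growth is O(e^{r^ε}) for every ε > 0 (since r^2/e^{r^ε} → 0), so ρ ≤ ε for all ε > 0, i.e. ρ = 0. Every nonconstant polynomial has order 0.
Therefore ρ = 0.

Order ρ = 0.


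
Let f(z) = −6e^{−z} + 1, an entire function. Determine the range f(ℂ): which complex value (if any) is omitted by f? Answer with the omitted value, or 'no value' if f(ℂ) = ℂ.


Little Picard bounds the complement of f(ℂ) to at most one point.
e^{−z} is never zero on ℂ, so -6·e^{−z} takes every value in ℂ ∖ {0}. Adding 1 shifts the range to ℂ ∖ {1}. Thus f omits exactly the value 1.

Omitted value: 1.


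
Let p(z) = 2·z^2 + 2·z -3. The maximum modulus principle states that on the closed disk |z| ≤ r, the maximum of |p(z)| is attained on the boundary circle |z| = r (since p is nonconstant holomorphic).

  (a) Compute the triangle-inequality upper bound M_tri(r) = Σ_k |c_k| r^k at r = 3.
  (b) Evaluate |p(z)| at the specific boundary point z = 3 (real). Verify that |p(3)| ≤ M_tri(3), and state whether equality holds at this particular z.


Coefficients: c_0 = -3, c_1 = 2, c_2 = 2. Radius r = 3.
Part (a). Triangle bound: M_tri(r) = Σ_k |c_k| r^k
  = |-3|·3^0 + |2|·3^1 + |2|·3^2
  = 3 + 6 + 18 = 27.
This bounds M(r) := max_{|z|=r} |p(z)| from above; equality holds iff all terms c_k z^k can be made to align in phase at a single z on |z|=r.
Part (b). At z = 3 (real, on the circle |z| = r):
  p(3) = (-3)·3^0 + (2)·3^1 + (2)·3^2 = 21.
  |p(3)| = 21.
Check: |p(3)| = 21 ≤ 27 = M_tri(3). ✓ Equality does not hold at z = 3 (the coefficients have mixed signs, so the terms do not all align in phase there).

M_tri(3) = 27; |p(3)| = 21; equality at z=3: no.


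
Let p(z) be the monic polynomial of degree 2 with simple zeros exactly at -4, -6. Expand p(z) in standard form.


The polynomial is p(z) = ∏_{α ∈ S} (z − α), where S = {-4, -6}.
Expanding the product yields: p(z) = z^2 + 10·z + 24.
The resulting polynomial has degree 2 and real coefficients as required.

p(z) = z^2 + 10·z + 24.


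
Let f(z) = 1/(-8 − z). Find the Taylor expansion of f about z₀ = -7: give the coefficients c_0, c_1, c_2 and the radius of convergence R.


Let w = z − z₀, so z = z₀ + w.
Then -8 − z = -8 − (z₀ + w) = (-8 − z₀) − w = -1 − w.
f(z) = 1/(-1 − w) = (1/(-1)) · 1/(1 − w/(-1)) = Σ_{n≥0} w^n / (-1)^(n+1).
So c_n = 1/(-1)^(n+1):
  c_0 = 1/(-1)^1 = -1.
  c_1 = 1/(-1)^2 = 1.
  c_2 = 1/(-1)^3 = -1.
The series is valid for |w/d| < 1, i.e. |z − z₀| < |d|.
Radius of convergence: R = |-8 − z₀| = |-1| = 1 (distance from z₀ to the singularity z = -8).

c_0 = -1, c_1 = 1, c_2 = -1; R = 1.


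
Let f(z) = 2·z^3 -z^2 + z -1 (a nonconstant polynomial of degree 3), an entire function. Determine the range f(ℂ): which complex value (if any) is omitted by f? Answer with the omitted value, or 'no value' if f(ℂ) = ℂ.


Little Picard bounds the complement of f(ℂ) to at most one point.
For every w ∈ ℂ, the equation p(z) − w = 0 is a nonconstant polynomial in z and hence has at least one root by the fundamental theorem of algebra. So p is surjective onto ℂ, omitting no value.

Omitted value: no value.


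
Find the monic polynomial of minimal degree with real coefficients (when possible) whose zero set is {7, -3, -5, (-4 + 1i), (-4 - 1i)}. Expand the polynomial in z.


The polynomial is p(z) = ∏_{α ∈ S} (z − α), where S = {7, -3, -5, (-4 + 1i), (-4 - 1i)}.
Expanding the product yields: p(z) = z^5 + 9·z^4 -16·z^3 -416·z^2 -1537·z -1785.
Note conjugate pairs combine to real quadratics: (z − (-4+1i))(z − (-4−1i)) = z² + 8z + 17.
The resulting polynomial has degree 5 and real coefficients as required.

p(z) = z^5 + 9·z^4 -16·z^3 -416·z^2 -1537·z -1785.


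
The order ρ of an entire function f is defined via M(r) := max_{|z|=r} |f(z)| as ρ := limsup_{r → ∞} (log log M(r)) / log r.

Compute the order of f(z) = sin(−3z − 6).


sin(w) is a linear combination of e^{iw} and e^{−iw} (or e^w, e^{−w} in the hyperbolic case), so |sin(w)| ≤ e^{|w|}. With w = −3z − 6, |w| ≤ 3|z| + 6 = 3r + 6 on |z| = r, giving M(r) ≤ e^{3r + 6}, so ρ ≤ 1. On a suitable ray (z = it for sin/cos; z = t for sinh/cosh, t real → ∞), |sin(−3z − 6)| grows like e^{3|t|}/2, so ρ ≥ 1. Hence ρ = 1.
Therefore ρ = 1.

Order ρ = 1.


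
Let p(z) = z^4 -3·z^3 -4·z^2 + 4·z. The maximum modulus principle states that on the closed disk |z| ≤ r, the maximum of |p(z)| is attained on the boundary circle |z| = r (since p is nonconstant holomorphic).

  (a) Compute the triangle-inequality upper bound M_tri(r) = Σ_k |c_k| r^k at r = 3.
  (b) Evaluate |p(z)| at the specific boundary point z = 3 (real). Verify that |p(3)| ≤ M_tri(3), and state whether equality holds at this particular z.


Coefficients: c_0 = 0, c_1 = 4, c_2 = -4, c_3 = -3, c_4 = 1. Radius r = 3.
Part (a). Triangle bound: M_tri(r) = Σ_k |c_k| r^k
  = |0|·3^0 + |4|·3^1 + |-4|·3^2 + |-3|·3^3 + |1|·3^4
  = 0 + 12 + 36 + 81 + 81 = 210.
This bounds M(r) := max_{|z|=r} |p(z)| from above; equality holds iff all terms c_k z^k can be made to align in phase at a single z on |z|=r.
Part (b). At z = 3 (real, on the circle |z| = r):
  p(3) = (0)·3^0 + (4)·3^1 + (-4)·3^2 + (-3)·3^3 + (1)·3^4 = -24.
  |p(3)| = 24.
Check: |p(3)| = 24 ≤ 210 = M_tri(3). ✓ Equality does not hold at z = 3 (the coefficients have mixed signs, so the terms do not all align in phase there).

M_tri(3) = 210; |p(3)| = 24; equality at z=3: no.


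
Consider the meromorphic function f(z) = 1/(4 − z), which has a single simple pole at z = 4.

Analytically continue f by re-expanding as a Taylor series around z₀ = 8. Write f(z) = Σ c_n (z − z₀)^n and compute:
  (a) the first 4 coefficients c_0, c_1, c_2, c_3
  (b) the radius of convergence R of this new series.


Let w = z − z₀, so z = z₀ + w.
Then 4 − z = 4 − (z₀ + w) = (4 − z₀) − w = -4 − w.
f(z) = 1/(-4 − w) = (1/(-4)) · 1/(1 − w/(-4)) = Σ_{n≥0} w^n / (-4)^(n+1).
So c_n = 1/(-4)^(n+1):
  c_0 = 1/(-4)^1 = -1/4.
  c_1 = 1/(-4)^2 = 1/16.
  c_2 = 1/(-4)^3 = -1/64.
  c_3 = 1/(-4)^4 = 1/256.
The series is valid for |w/d| < 1, i.e. |z − z₀| < |d|.
Radius of convergence: R = |4 − z₀| = |-4| = 4 (distance from z₀ to the singularity z = 4).

c_0 = -1/4, c_1 = 1/16, c_2 = -1/64, c_3 = 1/256; R = 4.


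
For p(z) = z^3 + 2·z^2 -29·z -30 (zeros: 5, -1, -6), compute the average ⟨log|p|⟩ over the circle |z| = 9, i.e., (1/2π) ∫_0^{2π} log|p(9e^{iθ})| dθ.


Zeros: -6, -1, 5; r = 9.
Inside |z| < r: -6, -1, 5. Outside (|z| ≥ r): ∅.
p(0) = -30, so log|p(0)| = log(30) = 3.4012.
Apply Jensen: I(r) = log|p(0)| + Σ_k log(r/|z_k|), summed over zeros inside |z| < r.
  log(r/|z_k|) for z_k = 5: log(9/5) = 0.5878
  log(r/|z_k|) for z_k = -1: log(9/1) = 2.1972
  log(r/|z_k|) for z_k = -6: log(9/6) = 0.4055
Sum over inside zeros: 3.1905.
I(r) = log|p(0)| + (inside sum) = 3.4012 + 3.1905 = 6.5917.
Closed form (all zeros inside, monic): I(r) = n·log(r) = 3·log(9) = 6.5917. ✓

I(r) ≈ 6.5917.


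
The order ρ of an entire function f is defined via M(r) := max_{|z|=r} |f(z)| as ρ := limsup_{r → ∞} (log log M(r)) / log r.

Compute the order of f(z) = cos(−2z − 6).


cos(w) is a linear combination of e^{iw} and e^{−iw} (or e^w, e^{−w} in the hyperbolic case), so |cos(w)| ≤ e^{|w|}. With w = −2z − 6, |w| ≤ 2|z| + 6 = 2r + 6 on |z| = r, giving M(r) ≤ e^{2r + 6}, so ρ ≤ 1. On a suitable ray (z = it for sin/cos; z = t for sinh/cosh, t real → ∞), |cos(−2z − 6)| grows like e^{2|t|}/2, so ρ ≥ 1. Hence ρ = 1.
Therefore ρ = 1.

Order ρ = 1.


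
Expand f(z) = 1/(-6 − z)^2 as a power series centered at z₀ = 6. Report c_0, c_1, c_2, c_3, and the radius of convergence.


Let w = z − z₀, so z = z₀ + w.
Then -6 − z = -6 − (z₀ + w) = (-6 − z₀) − w = -12 − w.
f(z) = 1/(-12 − w)^2 = (1/(-12)^2) · (1 − w/(-12))^{−2}.
By the binomial series (1−u)^{−2} = Σ_{n≥0} C(n+1, 1) u^n for |u|<1, with u = w/(-12):
  c_n = C(n+1, 1) / (-12)^(n+2).
  c_0 = 1/(-12)^2 = 1/144.
  c_1 = 2/(-12)^3 = -1/864.
  c_2 = 3/(-12)^4 = 1/6912.
  c_3 = 4/(-12)^5 = -1/62208.
The series is valid for |w/d| < 1, i.e. |z − z₀| < |d|.
Radius of convergence: R = |-6 − z₀| = |-12| = 12 (distance from z₀ to the singularity z = -6).

c_0 = 1/144, c_1 = -1/864, c_2 = 1/6912, c_3 = -1/62208; R = 12.


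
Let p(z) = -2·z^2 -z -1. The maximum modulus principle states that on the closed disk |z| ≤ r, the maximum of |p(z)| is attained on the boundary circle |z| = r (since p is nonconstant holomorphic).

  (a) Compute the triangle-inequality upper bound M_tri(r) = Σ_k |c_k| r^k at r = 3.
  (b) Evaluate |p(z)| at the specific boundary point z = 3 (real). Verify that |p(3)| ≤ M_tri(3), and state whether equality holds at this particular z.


Coefficients: c_0 = -1, c_1 = -1, c_2 = -2. Radius r = 3.
Part (a). Triangle bound: M_tri(r) = Σ_k |c_k| r^k
  = |-1|·3^0 + |-1|·3^1 + |-2|·3^2
  = 1 + 3 + 18 = 22.
This bounds M(r) := max_{|z|=r} |p(z)| from above; equality holds iff all terms c_k z^k can be made to align in phase at a single z on |z|=r.
Part (b). At z = 3 (real, on the circle |z| = r):
  p(3) = (-1)·3^0 + (-1)·3^1 + (-2)·3^2 = -22.
  |p(3)| = 22.
Since all nonzero coefficients share the same sign, |p(3)| = 22 = M_tri(3); the triangle bound is attained at z = 3, so in fact M(r) = 22.

M_tri(3) = 22; |p(3)| = 22; equality at z=3: yes.


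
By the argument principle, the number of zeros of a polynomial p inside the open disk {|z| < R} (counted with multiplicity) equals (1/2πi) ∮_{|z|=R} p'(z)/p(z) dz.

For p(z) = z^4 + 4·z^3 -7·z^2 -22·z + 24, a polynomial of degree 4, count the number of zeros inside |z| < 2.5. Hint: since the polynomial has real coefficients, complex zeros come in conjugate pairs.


The zeros of p are: -4, 1, 2, -3.
Their magnitudes are: 4, 1, 2, 3.
Zeros with |z| < R = 2.5: 1, 2.
Count = 2.
By the argument principle, (1/2πi) ∮_{|z|=R} p'(z)/p(z) dz equals exactly this count.

Number of zeros inside |z| < 2.5: 2.


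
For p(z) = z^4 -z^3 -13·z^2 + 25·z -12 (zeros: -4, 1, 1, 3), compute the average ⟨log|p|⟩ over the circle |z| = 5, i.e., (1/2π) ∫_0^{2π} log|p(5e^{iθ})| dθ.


Zeros: -4, 1, 1, 3; r = 5.
Inside |z| < r: -4, 1, 1, 3. Outside (|z| ≥ r): ∅.
p(0) = -12, so log|p(0)| = log(12) = 2.4849.
Apply Jensen: I(r) = log|p(0)| + Σ_k log(r/|z_k|), summed over zeros inside |z| < r.
  log(r/|z_k|) for z_k = -4: log(5/4) = 0.2231
  log(r/|z_k|) for z_k = 1: log(5/1) = 1.6094
  log(r/|z_k|) for z_k = 1: log(5/1) = 1.6094
  log(r/|z_k|) for z_k = 3: log(5/3) = 0.5108
Sum over inside zeros: 3.9528.
I(r) = log|p(0)| + (inside sum) = 2.4849 + 3.9528 = 6.4378.
Closed form (all zeros inside, monic): I(r) = n·log(r) = 4·log(5) = 6.4378. ✓

I(r) ≈ 6.4378.


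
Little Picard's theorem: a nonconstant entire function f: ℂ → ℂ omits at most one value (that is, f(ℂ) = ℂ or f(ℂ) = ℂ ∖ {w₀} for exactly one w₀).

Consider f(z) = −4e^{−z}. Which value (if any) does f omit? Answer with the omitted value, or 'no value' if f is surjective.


Little Picard bounds the complement of f(ℂ) to at most one point.
e^{−z} is never zero on ℂ, so -4·e^{−z} takes every value in ℂ ∖ {0}. Adding 0 shifts the range to ℂ ∖ {0}. Thus f omits exactly the value 0.

Omitted value: 0.


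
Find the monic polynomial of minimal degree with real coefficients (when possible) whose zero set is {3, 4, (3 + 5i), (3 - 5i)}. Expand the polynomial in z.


The polynomial is p(z) = ∏_{α ∈ S} (z − α), where S = {3, 4, (3 + 5i), (3 - 5i)}.
Expanding the product yields: p(z) = z^4 -13·z^3 + 88·z^2 -310·z + 408.
Note conjugate pairs combine to real quadratics: (z − (3+5i))(z − (3−5i)) = z² − 6z + 34.
The resulting polynomial has degree 4 and real coefficients as required.

p(z) = z^4 -13·z^3 + 88·z^2 -310·z + 408.


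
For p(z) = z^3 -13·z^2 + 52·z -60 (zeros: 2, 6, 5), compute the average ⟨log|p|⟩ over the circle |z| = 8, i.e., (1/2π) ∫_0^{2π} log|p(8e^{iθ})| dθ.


Zeros: 2, 5, 6; r = 8.
Inside |z| < r: 2, 5, 6. Outside (|z| ≥ r): ∅.
p(0) = -60, so log|p(0)| = log(60) = 4.0943.
Apply Jensen: I(r) = log|p(0)| + Σ_k log(r/|z_k|), summed over zeros inside |z| < r.
  log(r/|z_k|) for z_k = 2: log(8/2) = 1.3863
  log(r/|z_k|) for z_k = 6: log(8/6) = 0.2877
  log(r/|z_k|) for z_k = 5: log(8/5) = 0.4700
Sum over inside zeros: 2.1440.
I(r) = log|p(0)| + (inside sum) = 4.0943 + 2.1440 = 6.2383.
Closed form (all zeros inside, monic): I(r) = n·log(r) = 3·log(8) = 6.2383. ✓

I(r) ≈ 6.2383.


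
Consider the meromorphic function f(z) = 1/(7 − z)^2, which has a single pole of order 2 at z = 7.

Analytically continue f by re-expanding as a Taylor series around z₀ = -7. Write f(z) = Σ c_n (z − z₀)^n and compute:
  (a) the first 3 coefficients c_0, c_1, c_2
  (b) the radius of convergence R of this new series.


Let w = z − z₀, so z = z₀ + w.
Then 7 − z = 7 − (z₀ + w) = (7 − z₀) − w = 14 − w.
f(z) = 1/(14 − w)^2 = (1/(14)^2) · (1 − w/(14))^{−2}.
By the binomial series (1−u)^{−2} = Σ_{n≥0} C(n+1, 1) u^n for |u|<1, with u = w/(14):
  c_n = C(n+1, 1) / (14)^(n+2).
  c_0 = 1/(14)^2 = 1/196.
  c_1 = 2/(14)^3 = 1/1372.
  c_2 = 3/(14)^4 = 3/38416.
The series is valid for |w/d| < 1, i.e. |z − z₀| < |d|.
Radius of convergence: R = |7 − z₀| = |14| = 14 (distance from z₀ to the singularity z = 7).

c_0 = 1/196, c_1 = 1/1372, c_2 = 3/38416; R = 14.


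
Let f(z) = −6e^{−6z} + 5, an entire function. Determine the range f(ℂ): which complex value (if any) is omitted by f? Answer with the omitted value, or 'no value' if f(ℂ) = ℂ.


Little Picard bounds the complement of f(ℂ) to at most one point.
e^{−6z} is never zero on ℂ, so -6·e^{−6z} takes every value in ℂ ∖ {0}. Adding 5 shifts the range to ℂ ∖ {5}. Thus f omits exactly the value 5.

Omitted value: 5.


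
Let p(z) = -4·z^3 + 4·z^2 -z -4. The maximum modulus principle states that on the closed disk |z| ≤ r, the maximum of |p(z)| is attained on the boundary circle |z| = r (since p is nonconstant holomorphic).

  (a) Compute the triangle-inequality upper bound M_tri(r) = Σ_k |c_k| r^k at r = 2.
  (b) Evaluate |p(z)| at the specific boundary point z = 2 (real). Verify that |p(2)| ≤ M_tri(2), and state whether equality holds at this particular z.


Coefficients: c_0 = -4, c_1 = -1, c_2 = 4, c_3 = -4. Radius r = 2.
Part (a). Triangle bound: M_tri(r) = Σ_k |c_k| r^k
  = |-4|·2^0 + |-1|·2^1 + |4|·2^2 + |-4|·2^3
  = 4 + 2 + 16 + 32 = 54.
This bounds M(r) := max_{|z|=r} |p(z)| from above; equality holds iff all terms c_k z^k can be made to align in phase at a single z on |z|=r.
Part (b). At z = 2 (real, on the circle |z| = r):
  p(2) = (-4)·2^0 + (-1)·2^1 + (4)·2^2 + (-4)·2^3 = -22.
  |p(2)| = 22.
Check: |p(2)| = 22 ≤ 54 = M_tri(2). ✓ Equality does not hold at z = 2 (the coefficients have mixed signs, so the terms do not all align in phase there).

M_tri(2) = 54; |p(2)| = 22; equality at z=2: no.


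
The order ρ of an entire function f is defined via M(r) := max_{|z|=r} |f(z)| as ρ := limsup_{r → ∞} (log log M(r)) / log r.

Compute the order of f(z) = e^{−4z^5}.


|e^{−4z^5}| = e^{Re(-4·z^5) + 0} ≤ e^{4|z|^5 + 0} = e^{4r^5 + 0} on |z| = r, so ρ ≤ 5. Choosing z on |z|=r so that -4·z^5 is real positive (always possible by picking arg z appropriately) gives |f(z)| = e^{4r^5 + 0}, matching the bound. The additive constant 0 does not affect log log M(r) ~ 5·log r. Hence ρ = 5.
Therefore ρ = 5.

Order ρ = 5.


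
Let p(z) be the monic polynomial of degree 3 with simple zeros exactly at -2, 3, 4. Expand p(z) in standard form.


The polynomial is p(z) = ∏_{α ∈ S} (z − α), where S = {-2, 3, 4}.
Expanding the product yields: p(z) = z^3 -5·z^2 -2·z + 24.
The resulting polynomial has degree 3 and real coefficients as required.

p(z) = z^3 -5·z^2 -2·z + 24.


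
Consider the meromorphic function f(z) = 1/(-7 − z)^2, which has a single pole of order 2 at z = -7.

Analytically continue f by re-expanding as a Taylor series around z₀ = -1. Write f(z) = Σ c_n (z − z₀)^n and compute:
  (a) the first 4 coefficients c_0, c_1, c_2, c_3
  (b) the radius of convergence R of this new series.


Let w = z − z₀, so z = z₀ + w.
Then -7 − z = -7 − (z₀ + w) = (-7 − z₀) − w = -6 − w.
f(z) = 1/(-6 − w)^2 = (1/(-6)^2) · (1 − w/(-6))^{−2}.
By the binomial series (1−u)^{−2} = Σ_{n≥0} C(n+1, 1) u^n for |u|<1, with u = w/(-6):
  c_n = C(n+1, 1) / (-6)^(n+2).
  c_0 = 1/(-6)^2 = 1/36.
  c_1 = 2/(-6)^3 = -1/108.
  c_2 = 3/(-6)^4 = 1/432.
  c_3 = 4/(-6)^5 = -1/1944.
The series is valid for |w/d| < 1, i.e. |z − z₀| < |d|.
Radius of convergence: R = |-7 − z₀| = |-6| = 6 (distance from z₀ to the singularity z = -7).

c_0 = 1/36, c_1 = -1/108, c_2 = 1/432, c_3 = -1/1944; R = 6.


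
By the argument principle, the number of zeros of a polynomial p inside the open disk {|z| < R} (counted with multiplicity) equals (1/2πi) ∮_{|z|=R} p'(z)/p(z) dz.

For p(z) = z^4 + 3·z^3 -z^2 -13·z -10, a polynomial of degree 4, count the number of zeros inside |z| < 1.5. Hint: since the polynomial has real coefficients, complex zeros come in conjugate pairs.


The zeros of p are: -1, (-2 + 1i), (-2 - 1i), 2.
Their magnitudes are: 1, 2.236, 2.236, 2.
Zeros with |z| < R = 1.5: -1.
Count = 1.
By the argument principle, (1/2πi) ∮_{|z|=R} p'(z)/p(z) dz equals exactly this count.

Number of zeros inside |z| < 1.5: 1.


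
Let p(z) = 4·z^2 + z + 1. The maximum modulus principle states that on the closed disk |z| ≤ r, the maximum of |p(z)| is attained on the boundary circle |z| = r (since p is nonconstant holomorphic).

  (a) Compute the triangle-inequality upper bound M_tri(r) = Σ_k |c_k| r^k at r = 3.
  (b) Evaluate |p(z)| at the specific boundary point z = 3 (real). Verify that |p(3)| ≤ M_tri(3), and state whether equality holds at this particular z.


Coefficients: c_0 = 1, c_1 = 1, c_2 = 4. Radius r = 3.
Part (a). Triangle bound: M_tri(r) = Σ_k |c_k| r^k
  = |1|·3^0 + |1|·3^1 + |4|·3^2
  = 1 + 3 + 36 = 40.
This bounds M(r) := max_{|z|=r} |p(z)| from above; equality holds iff all terms c_k z^k can be made to align in phase at a single z on |z|=r.
Part (b). At z = 3 (real, on the circle |z| = r):
  p(3) = (1)·3^0 + (1)·3^1 + (4)·3^2 = 40.
  |p(3)| = 40.
Since all nonzero coefficients share the same sign, |p(3)| = 40 = M_tri(3); the triangle bound is attained at z = 3, so in fact M(r) = 40.

M_tri(3) = 40; |p(3)| = 40; equality at z=3: yes.


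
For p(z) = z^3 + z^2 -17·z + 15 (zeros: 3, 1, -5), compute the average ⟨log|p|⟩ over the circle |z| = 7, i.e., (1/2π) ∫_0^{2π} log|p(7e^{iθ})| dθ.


Zeros: -5, 1, 3; r = 7.
Inside |z| < r: -5, 1, 3. Outside (|z| ≥ r): ∅.
p(0) = 15, so log|p(0)| = log(15) = 2.7081.
Apply Jensen: I(r) = log|p(0)| + Σ_k log(r/|z_k|), summed over zeros inside |z| < r.
  log(r/|z_k|) for z_k = 3: log(7/3) = 0.8473
  log(r/|z_k|) for z_k = 1: log(7/1) = 1.9459
  log(r/|z_k|) for z_k = -5: log(7/5) = 0.3365
Sum over inside zeros: 3.1297.
I(r) = log|p(0)| + (inside sum) = 2.7081 + 3.1297 = 5.8377.
Closed form (all zeros inside, monic): I(r) = n·log(r) = 3·log(7) = 5.8377. ✓

I(r) ≈ 5.8377.


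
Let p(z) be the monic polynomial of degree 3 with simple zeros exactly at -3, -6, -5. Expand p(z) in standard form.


The polynomial is p(z) = ∏_{α ∈ S} (z − α), where S = {-3, -6, -5}.
Expanding the product yields: p(z) = z^3 + 14·z^2 + 63·z + 90.
The resulting polynomial has degree 3 and real coefficients as required.

p(z) = z^3 + 14·z^2 + 63·z + 90.


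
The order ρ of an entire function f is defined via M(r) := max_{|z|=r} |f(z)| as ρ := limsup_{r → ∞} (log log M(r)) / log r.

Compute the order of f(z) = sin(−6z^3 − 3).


Write sin(w) = (e^{iw} ± e^{−iw})/(2 or 2i), so |sin(w)| ≤ e^{|w|}. With w = −6z^3 − 3, |w| ≤ 6r^3 + 3 on |z|=r, giving M(r) ≤ e^{6r^3 + 3} and ρ ≤ 3. For the lower bound, choose z on |z|=r with -6z^3 purely imaginary of modulus 6r^3; then |sin(−6z^3 − 3)| grows like e^{6r^3}/2, so ρ ≥ 3. Hence ρ = 3.
Therefore ρ = 3.

Order ρ = 3.


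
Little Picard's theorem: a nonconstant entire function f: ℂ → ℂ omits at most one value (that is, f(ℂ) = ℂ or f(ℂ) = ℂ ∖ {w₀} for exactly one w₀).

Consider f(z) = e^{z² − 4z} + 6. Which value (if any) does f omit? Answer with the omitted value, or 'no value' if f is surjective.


Little Picard bounds the complement of f(ℂ) to at most one point.
The exponent g(z) = z² − 4z is a nonconstant polynomial, hence surjective onto ℂ. So e^{g(z)} takes every value in {e^w : w ∈ ℂ} = ℂ ∖ {0}. Adding 6 shifts the range to ℂ ∖ {6}. f omits exactly 6.

Omitted value: 6.


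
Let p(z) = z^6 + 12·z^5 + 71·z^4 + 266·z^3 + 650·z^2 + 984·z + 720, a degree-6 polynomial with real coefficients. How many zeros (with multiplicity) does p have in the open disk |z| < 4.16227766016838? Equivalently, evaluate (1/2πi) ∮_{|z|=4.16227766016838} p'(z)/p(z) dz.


The zeros of p are: -3, (-1 + 3i), (-1 - 3i), (-2 + 2i), (-2 - 2i), -3.
Their magnitudes are: 3, 3.162, 3.162, 2.828, 2.828, 3.
Zeros with |z| < R = 4.16227766016838: -3, (-1 + 3i), (-1 - 3i), (-2 + 2i), (-2 - 2i), -3.
Count = 6.
By the argument principle, (1/2πi) ∮_{|z|=R} p'(z)/p(z) dz equals exactly this count.

Number of zeros inside |z| < 4.16227766016838: 6.


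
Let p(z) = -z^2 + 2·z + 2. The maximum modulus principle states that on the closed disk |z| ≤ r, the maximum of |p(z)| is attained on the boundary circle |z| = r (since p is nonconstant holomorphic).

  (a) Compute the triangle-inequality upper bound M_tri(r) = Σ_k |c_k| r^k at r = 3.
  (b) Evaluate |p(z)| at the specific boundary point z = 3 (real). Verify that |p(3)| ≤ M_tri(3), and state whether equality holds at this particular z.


Coefficients: c_0 = 2, c_1 = 2, c_2 = -1. Radius r = 3.
Part (a). Triangle bound: M_tri(r) = Σ_k |c_k| r^k
  = |2|·3^0 + |2|·3^1 + |-1|·3^2
  = 2 + 6 + 9 = 17.
This bounds M(r) := max_{|z|=r} |p(z)| from above; equality holds iff all terms c_k z^k can be made to align in phase at a single z on |z|=r.
Part (b). At z = 3 (real, on the circle |z| = r):
  p(3) = (2)·3^0 + (2)·3^1 + (-1)·3^2 = -1.
  |p(3)| = 1.
Check: |p(3)| = 1 ≤ 17 = M_tri(3). ✓ Equality does not hold at z = 3 (the coefficients have mixed signs, so the terms do not all align in phase there).

M_tri(3) = 17; |p(3)| = 1; equality at z=3: no.


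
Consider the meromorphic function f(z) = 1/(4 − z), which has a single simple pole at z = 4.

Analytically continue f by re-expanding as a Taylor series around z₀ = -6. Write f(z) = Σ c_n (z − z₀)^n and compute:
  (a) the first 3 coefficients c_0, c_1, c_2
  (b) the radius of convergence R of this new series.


Let w = z − z₀, so z = z₀ + w.
Then 4 − z = 4 − (z₀ + w) = (4 − z₀) − w = 10 − w.
f(z) = 1/(10 − w) = (1/(10)) · 1/(1 − w/(10)) = Σ_{n≥0} w^n / (10)^(n+1).
So c_n = 1/(10)^(n+1):
  c_0 = 1/(10)^1 = 1/10.
  c_1 = 1/(10)^2 = 1/100.
  c_2 = 1/(10)^3 = 1/1000.
The series is valid for |w/d| < 1, i.e. |z − z₀| < |d|.
Radius of convergence: R = |4 − z₀| = |10| = 10 (distance from z₀ to the singularity z = 4).

c_0 = 1/10, c_1 = 1/100, c_2 = 1/1000; R = 10.


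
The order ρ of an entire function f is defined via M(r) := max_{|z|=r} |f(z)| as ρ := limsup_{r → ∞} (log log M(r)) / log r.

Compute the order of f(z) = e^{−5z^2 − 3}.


|e^{−5z^2 − 3}| = e^{Re(-5·z^2) + -3} ≤ e^{5|z|^2 + -3} = e^{5r^2 + -3} on |z| = r, so ρ ≤ 2. Choosing z on |z|=r so that -5·z^2 is real positive (always possible by picking arg z appropriately) gives |f(z)| = e^{5r^2 + -3}, matching the bound. The additive constant -3 does not affect log log M(r) ~ 2·log r. Hence ρ = 2.
Therefore ρ = 2.

Order ρ = 2.


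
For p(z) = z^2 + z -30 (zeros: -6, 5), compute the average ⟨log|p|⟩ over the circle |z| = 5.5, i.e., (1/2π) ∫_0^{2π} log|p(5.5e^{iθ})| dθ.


Zeros: -6, 5; r = 5.5.
Inside |z| < r: 5. Outside (|z| ≥ r): -6.
p(0) = -30, so log|p(0)| = log(30) = 3.4012.
Apply Jensen: I(r) = log|p(0)| + Σ_k log(r/|z_k|), summed over zeros inside |z| < r.
  log(r/|z_k|) for z_k = 5: log(5.5/5) = 0.0953
  Outside zeros (-6) contribute nothing to the Jensen sum.
Sum over inside zeros: 0.0953.
I(r) = log|p(0)| + (inside sum) = 3.4012 + 0.0953 = 3.4965.
Note: since some zeros are outside |z| ≤ r, the simplified n·log(r) form does NOT apply — only the inside zeros contribute.

I(r) ≈ 3.4965.


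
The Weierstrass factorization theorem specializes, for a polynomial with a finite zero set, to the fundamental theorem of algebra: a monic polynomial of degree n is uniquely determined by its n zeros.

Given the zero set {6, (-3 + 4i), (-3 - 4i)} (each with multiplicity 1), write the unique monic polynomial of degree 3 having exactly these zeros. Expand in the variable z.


The polynomial is p(z) = ∏_{α ∈ S} (z − α), where S = {6, (-3 + 4i), (-3 - 4i)}.
Expanding the product yields: p(z) = z^3 -11·z -150.
Note conjugate pairs combine to real quadratics: (z − (-3+4i))(z − (-3−4i)) = z² + 6z + 25.
The resulting polynomial has degree 3 and real coefficients as required.

p(z) = z^3 -11·z -150.


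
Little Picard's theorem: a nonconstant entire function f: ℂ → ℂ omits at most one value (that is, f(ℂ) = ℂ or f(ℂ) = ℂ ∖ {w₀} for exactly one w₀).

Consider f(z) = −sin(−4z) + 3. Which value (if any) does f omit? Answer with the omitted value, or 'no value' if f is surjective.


Little Picard bounds the complement of f(ℂ) to at most one point.
sin is entire and surjective onto ℂ: for every w ∈ ℂ, sin(ζ) = w has a solution ζ ∈ ℂ (e.g., via the complex inverse arcsin). With ζ = −4z this gives z = ζ/(-4). Then -1·sin(−4z) takes every value in -1·ℂ = ℂ, and adding 3 is a bijection of ℂ. So f is surjective and omits no value. (Note: only on the real line is sin bounded by [−1, 1].)

Omitted value: no value.


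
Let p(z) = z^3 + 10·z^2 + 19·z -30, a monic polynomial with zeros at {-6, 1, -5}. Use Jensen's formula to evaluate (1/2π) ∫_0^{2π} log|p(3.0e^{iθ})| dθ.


Zeros: -6, -5, 1; r = 3.0.
Inside |z| < r: 1. Outside (|z| ≥ r): -6, -5.
p(0) = -30, so log|p(0)| = log(30) = 3.4012.
Apply Jensen: I(r) = log|p(0)| + Σ_k log(r/|z_k|), summed over zeros inside |z| < r.
  log(r/|z_k|) for z_k = 1: log(3.0/1) = 1.0986
  Outside zeros (-6, -5) contribute nothing to the Jensen sum.
Sum over inside zeros: 1.0986.
I(r) = log|p(0)| + (inside sum) = 3.4012 + 1.0986 = 4.4998.
Note: since some zeros are outside |z| ≤ r, the simplified n·log(r) form does NOT apply — only the inside zeros contribute.

I(r) ≈ 4.4998.


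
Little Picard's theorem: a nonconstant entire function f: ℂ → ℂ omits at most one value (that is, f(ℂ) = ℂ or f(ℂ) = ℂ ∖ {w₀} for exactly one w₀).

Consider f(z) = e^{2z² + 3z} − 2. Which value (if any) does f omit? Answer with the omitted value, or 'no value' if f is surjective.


Little Picard bounds the complement of f(ℂ) to at most one point.
The exponent g(z) = 2z² + 3z is a nonconstant polynomial, hence surjective onto ℂ. So e^{g(z)} takes every value in {e^w : w ∈ ℂ} = ℂ ∖ {0}. Adding -2 shifts the range to ℂ ∖ {-2}. f omits exactly -2.

Omitted value: -2.


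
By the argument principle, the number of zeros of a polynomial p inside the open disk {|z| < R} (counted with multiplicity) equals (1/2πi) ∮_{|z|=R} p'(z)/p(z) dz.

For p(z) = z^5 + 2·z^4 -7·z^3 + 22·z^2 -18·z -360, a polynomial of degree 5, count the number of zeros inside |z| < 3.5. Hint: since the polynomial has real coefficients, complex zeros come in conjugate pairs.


The zeros of p are: (1 + 3i), (1 - 3i), -4, 3, -3.
Their magnitudes are: 3.162, 3.162, 4, 3, 3.
Zeros with |z| < R = 3.5: (1 + 3i), (1 - 3i), 3, -3.
Count = 4.
By the argument principle, (1/2πi) ∮_{|z|=R} p'(z)/p(z) dz equals exactly this count.

Number of zeros inside |z| < 3.5: 4.


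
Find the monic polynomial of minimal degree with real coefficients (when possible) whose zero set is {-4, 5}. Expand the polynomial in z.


The polynomial is p(z) = ∏_{α ∈ S} (z − α), where S = {-4, 5}.
Expanding the product yields: p(z) = z^2 -z -20.
The resulting polynomial has degree 2 and real coefficients as required.

p(z) = z^2 -z -20.


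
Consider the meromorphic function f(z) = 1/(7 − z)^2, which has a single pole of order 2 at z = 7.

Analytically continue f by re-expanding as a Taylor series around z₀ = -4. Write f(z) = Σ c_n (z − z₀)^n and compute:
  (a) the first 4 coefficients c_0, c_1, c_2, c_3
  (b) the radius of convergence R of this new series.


Let w = z − z₀, so z = z₀ + w.
Then 7 − z = 7 − (z₀ + w) = (7 − z₀) − w = 11 − w.
f(z) = 1/(11 − w)^2 = (1/(11)^2) · (1 − w/(11))^{−2}.
By the binomial series (1−u)^{−2} = Σ_{n≥0} C(n+1, 1) u^n for |u|<1, with u = w/(11):
  c_n = C(n+1, 1) / (11)^(n+2).
  c_0 = 1/(11)^2 = 1/121.
  c_1 = 2/(11)^3 = 2/1331.
  c_2 = 3/(11)^4 = 3/14641.
  c_3 = 4/(11)^5 = 4/161051.
The series is valid for |w/d| < 1, i.e. |z − z₀| < |d|.
Radius of convergence: R = |7 − z₀| = |11| = 11 (distance from z₀ to the singularity z = 7).

c_0 = 1/121, c_1 = 2/1331, c_2 = 3/14641, c_3 = 4/161051; R = 11.


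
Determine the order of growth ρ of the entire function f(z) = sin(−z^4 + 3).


Write sin(w) = (e^{iw} ± e^{−iw})/(2 or 2i), so |sin(w)| ≤ e^{|w|}. With w = −z^4 + 3, |w| ≤ 1r^4 + 3 on |z|=r, giving M(r) ≤ e^{1r^4 + 3} and ρ ≤ 4. For the lower bound, choose z on |z|=r with -1z^4 purely imaginary of modulus 1r^4; then |sin(−z^4 + 3)| grows like e^{1r^4}/2, so ρ ≥ 4. Hence ρ = 4.
Therefore ρ = 4.

Order ρ = 4.


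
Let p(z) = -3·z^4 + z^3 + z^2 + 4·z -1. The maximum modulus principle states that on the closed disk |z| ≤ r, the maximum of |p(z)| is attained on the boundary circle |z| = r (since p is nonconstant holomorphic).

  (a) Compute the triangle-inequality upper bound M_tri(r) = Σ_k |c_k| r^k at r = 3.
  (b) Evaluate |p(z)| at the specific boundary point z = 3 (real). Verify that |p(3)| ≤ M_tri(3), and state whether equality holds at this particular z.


Coefficients: c_0 = -1, c_1 = 4, c_2 = 1, c_3 = 1, c_4 = -3. Radius r = 3.
Part (a). Triangle bound: M_tri(r) = Σ_k |c_k| r^k
  = |-1|·3^0 + |4|·3^1 + |1|·3^2 + |1|·3^3 + |-3|·3^4
  = 1 + 12 + 9 + 27 + 243 = 292.
This bounds M(r) := max_{|z|=r} |p(z)| from above; equality holds iff all terms c_k z^k can be made to align in phase at a single z on |z|=r.
Part (b). At z = 3 (real, on the circle |z| = r):
  p(3) = (-1)·3^0 + (4)·3^1 + (1)·3^2 + (1)·3^3 + (-3)·3^4 = -196.
  |p(3)| = 196.
Check: |p(3)| = 196 ≤ 292 = M_tri(3). ✓ Equality does not hold at z = 3 (the coefficients have mixed signs, so the terms do not all align in phase there).

M_tri(3) = 292; |p(3)| = 196; equality at z=3: no.


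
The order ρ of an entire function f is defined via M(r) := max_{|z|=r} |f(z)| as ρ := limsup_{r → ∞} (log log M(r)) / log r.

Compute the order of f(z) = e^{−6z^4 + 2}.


|e^{−6z^4 + 2}| = e^{Re(-6·z^4) + 2} ≤ e^{6|z|^4 + 2} = e^{6r^4 + 2} on |z| = r, so ρ ≤ 4. Choosing z on |z|=r so that -6·z^4 is real positive (always possible by picking arg z appropriately) gives |f(z)| = e^{6r^4 + 2}, matching the bound. The additive constant 2 does not affect log log M(r) ~ 4·log r. Hence ρ = 4.
Therefore ρ = 4.

Order ρ = 4.


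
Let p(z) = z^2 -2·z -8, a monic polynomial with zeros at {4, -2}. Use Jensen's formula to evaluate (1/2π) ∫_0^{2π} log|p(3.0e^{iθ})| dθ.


Zeros: -2, 4; r = 3.0.
Inside |z| < r: -2. Outside (|z| ≥ r): 4.
p(0) = -8, so log|p(0)| = log(8) = 2.0794.
Apply Jensen: I(r) = log|p(0)| + Σ_k log(r/|z_k|), summed over zeros inside |z| < r.
  log(r/|z_k|) for z_k = -2: log(3.0/2) = 0.4055
  Outside zeros (4) contribute nothing to the Jensen sum.
Sum over inside zeros: 0.4055.
I(r) = log|p(0)| + (inside sum) = 2.0794 + 0.4055 = 2.4849.
Note: since some zeros are outside |z| ≤ r, the simplified n·log(r) form does NOT apply — only the inside zeros contribute.

I(r) ≈ 2.4849.


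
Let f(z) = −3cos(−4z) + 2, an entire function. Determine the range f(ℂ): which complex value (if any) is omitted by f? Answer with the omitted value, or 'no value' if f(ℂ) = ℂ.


Little Picard bounds the complement of f(ℂ) to at most one point.
cos is entire and surjective onto ℂ: for every w ∈ ℂ, cos(ζ) = w has a solution ζ ∈ ℂ (e.g., via the complex inverse arccos). With ζ = −4z this gives z = ζ/(-4). Then -3·cos(−4z) takes every value in -3·ℂ = ℂ, and adding 2 is a bijection of ℂ. So f is surjective and omits no value. (Note: only on the real line is cos bounded by [−1, 1].)

Omitted value: no value.


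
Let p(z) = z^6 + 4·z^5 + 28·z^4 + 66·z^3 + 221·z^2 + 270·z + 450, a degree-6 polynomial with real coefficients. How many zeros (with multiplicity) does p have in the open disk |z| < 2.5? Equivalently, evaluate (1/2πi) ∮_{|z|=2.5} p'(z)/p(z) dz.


The zeros of p are: (-1 + 2i), (-1 - 2i), (0 + 3i), (0 - 3i), (-1 + 3i), (-1 - 3i).
Their magnitudes are: 2.236, 2.236, 3, 3, 3.162, 3.162.
Zeros with |z| < R = 2.5: (-1 + 2i), (-1 - 2i).
Count = 2.
By the argument principle, (1/2πi) ∮_{|z|=R} p'(z)/p(z) dz equals exactly this count.

Number of zeros inside |z| < 2.5: 2.


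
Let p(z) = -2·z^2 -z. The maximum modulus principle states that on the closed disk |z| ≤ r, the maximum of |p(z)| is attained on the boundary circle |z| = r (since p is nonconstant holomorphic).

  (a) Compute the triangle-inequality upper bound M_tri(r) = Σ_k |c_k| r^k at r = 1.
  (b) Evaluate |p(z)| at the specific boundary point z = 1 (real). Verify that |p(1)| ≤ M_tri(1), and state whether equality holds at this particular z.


Coefficients: c_0 = 0, c_1 = -1, c_2 = -2. Radius r = 1.
Part (a). Triangle bound: M_tri(r) = Σ_k |c_k| r^k
  = |0|·1^0 + |-1|·1^1 + |-2|·1^2
  = 0 + 1 + 2 = 3.
This bounds M(r) := max_{|z|=r} |p(z)| from above; equality holds iff all terms c_k z^k can be made to align in phase at a single z on |z|=r.
Part (b). At z = 1 (real, on the circle |z| = r):
  p(1) = (0)·1^0 + (-1)·1^1 + (-2)·1^2 = -3.
  |p(1)| = 3.
Since all nonzero coefficients share the same sign, |p(1)| = 3 = M_tri(1); the triangle bound is attained at z = 1, so in fact M(r) = 3.

M_tri(1) = 3; |p(1)| = 3; equality at z=1: yes.


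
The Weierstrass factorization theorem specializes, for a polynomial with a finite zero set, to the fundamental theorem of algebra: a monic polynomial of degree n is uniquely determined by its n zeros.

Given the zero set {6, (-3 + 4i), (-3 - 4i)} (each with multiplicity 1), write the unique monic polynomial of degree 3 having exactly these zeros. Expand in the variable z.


The polynomial is p(z) = ∏_{α ∈ S} (z − α), where S = {6, (-3 + 4i), (-3 - 4i)}.
Expanding the product yields: p(z) = z^3 -11·z -150.
Note conjugate pairs combine to real quadratics: (z − (-3+4i))(z − (-3−4i)) = z² + 6z + 25.
The resulting polynomial has degree 3 and real coefficients as required.

p(z) = z^3 -11·z -150.


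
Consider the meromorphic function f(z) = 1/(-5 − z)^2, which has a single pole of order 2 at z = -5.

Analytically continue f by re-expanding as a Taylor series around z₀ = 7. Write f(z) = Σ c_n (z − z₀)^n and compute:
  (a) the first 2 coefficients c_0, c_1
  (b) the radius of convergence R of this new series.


Let w = z − z₀, so z = z₀ + w.
Then -5 − z = -5 − (z₀ + w) = (-5 − z₀) − w = -12 − w.
f(z) = 1/(-12 − w)^2 = (1/(-12)^2) · (1 − w/(-12))^{−2}.
By the binomial series (1−u)^{−2} = Σ_{n≥0} C(n+1, 1) u^n for |u|<1, with u = w/(-12):
  c_n = C(n+1, 1) / (-12)^(n+2).
  c_0 = 1/(-12)^2 = 1/144.
  c_1 = 2/(-12)^3 = -1/864.
The series is valid for |w/d| < 1, i.e. |z − z₀| < |d|.
Radius of convergence: R = |-5 − z₀| = |-12| = 12 (distance from z₀ to the singularity z = -5).

c_0 = 1/144, c_1 = -1/864; R = 12.


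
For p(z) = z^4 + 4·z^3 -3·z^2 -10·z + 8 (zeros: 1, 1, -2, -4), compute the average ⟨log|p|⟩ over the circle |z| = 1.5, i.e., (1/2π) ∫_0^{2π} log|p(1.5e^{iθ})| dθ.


Zeros: -4, -2, 1, 1; r = 1.5.
Inside |z| < r: 1, 1. Outside (|z| ≥ r): -4, -2.
p(0) = 8, so log|p(0)| = log(8) = 2.0794.
Apply Jensen: I(r) = log|p(0)| + Σ_k log(r/|z_k|), summed over zeros inside |z| < r.
  log(r/|z_k|) for z_k = 1: log(1.5/1) = 0.4055
  log(r/|z_k|) for z_k = 1: log(1.5/1) = 0.4055
  Outside zeros (-4, -2) contribute nothing to the Jensen sum.
Sum over inside zeros: 0.8109.
I(r) = log|p(0)| + (inside sum) = 2.0794 + 0.8109 = 2.8904.
Note: since some zeros are outside |z| ≤ r, the simplified n·log(r) form does NOT apply — only the inside zeros contribute.

I(r) ≈ 2.8904.


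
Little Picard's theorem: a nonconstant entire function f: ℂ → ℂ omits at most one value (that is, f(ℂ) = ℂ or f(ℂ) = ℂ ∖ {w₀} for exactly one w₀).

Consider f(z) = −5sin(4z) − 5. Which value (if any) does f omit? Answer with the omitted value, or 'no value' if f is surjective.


Little Picard bounds the complement of f(ℂ) to at most one point.
sin is entire and surjective onto ℂ: for every w ∈ ℂ, sin(ζ) = w has a solution ζ ∈ ℂ (e.g., via the complex inverse arcsin). With ζ = 4z this gives z = ζ/(4). Then -5·sin(4z) takes every value in -5·ℂ = ℂ, and adding -5 is a bijection of ℂ. So f is surjective and omits no value. (Note: only on the real line is sin bounded by [−1, 1].)

Omitted value: no value.


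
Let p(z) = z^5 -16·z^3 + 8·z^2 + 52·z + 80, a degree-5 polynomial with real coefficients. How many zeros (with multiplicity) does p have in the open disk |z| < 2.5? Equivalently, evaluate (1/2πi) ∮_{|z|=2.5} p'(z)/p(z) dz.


The zeros of p are: -4, (-1 + 1i), (-1 - 1i), (3 + 1i), (3 - 1i).
Their magnitudes are: 4, 1.414, 1.414, 3.162, 3.162.
Zeros with |z| < R = 2.5: (-1 + 1i), (-1 - 1i).
Count = 2.
By the argument principle, (1/2πi) ∮_{|z|=R} p'(z)/p(z) dz equals exactly this count.

Number of zeros inside |z| < 2.5: 2.


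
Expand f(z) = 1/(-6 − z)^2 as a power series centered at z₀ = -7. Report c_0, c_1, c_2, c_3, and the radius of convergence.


Let w = z − z₀, so z = z₀ + w.
Then -6 − z = -6 − (z₀ + w) = (-6 − z₀) − w = 1 − w.
f(z) = 1/(1 − w)^2 = (1/(1)^2) · (1 − w/(1))^{−2}.
By the binomial series (1−u)^{−2} = Σ_{n≥0} C(n+1, 1) u^n for |u|<1, with u = w/(1):
  c_n = C(n+1, 1) / (1)^(n+2).
  c_0 = 1/(1)^2 = 1.
  c_1 = 2/(1)^3 = 2.
  c_2 = 3/(1)^4 = 3.
  c_3 = 4/(1)^5 = 4.
The series is valid for |w/d| < 1, i.e. |z − z₀| < |d|.
Radius of convergence: R = |-6 − z₀| = |1| = 1 (distance from z₀ to the singularity z = -6).

c_0 = 1, c_1 = 2, c_2 = 3, c_3 = 4; R = 1.
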